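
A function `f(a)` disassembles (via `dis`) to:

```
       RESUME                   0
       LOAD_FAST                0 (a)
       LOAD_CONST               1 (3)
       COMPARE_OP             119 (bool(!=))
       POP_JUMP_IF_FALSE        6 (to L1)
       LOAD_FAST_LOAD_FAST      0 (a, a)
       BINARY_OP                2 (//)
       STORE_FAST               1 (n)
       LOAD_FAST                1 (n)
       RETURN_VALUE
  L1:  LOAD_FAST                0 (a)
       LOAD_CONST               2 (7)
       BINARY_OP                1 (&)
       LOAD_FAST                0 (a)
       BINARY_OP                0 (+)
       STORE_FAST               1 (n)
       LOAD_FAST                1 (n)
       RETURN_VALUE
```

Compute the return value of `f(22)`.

1

LOAD_FAST a → push 22. Stack: [22]
LOAD_CONST → push 3. Stack: [22, 3]
COMPARE_OP bool(!=) → 22 vs 3 = True. Stack: [True]
POP_JUMP_IF_FALSE → pop True; no jump. Stack: []
LOAD_FAST_LOAD_FAST a,a → push 22,22. Stack: [22, 22]
BINARY_OP // → 22 // 22 = 1. Stack: [1]
STORE_FAST n → n=1. Stack: []
LOAD_FAST n → push 1. Stack: [1]
RETURN_VALUE → return 1.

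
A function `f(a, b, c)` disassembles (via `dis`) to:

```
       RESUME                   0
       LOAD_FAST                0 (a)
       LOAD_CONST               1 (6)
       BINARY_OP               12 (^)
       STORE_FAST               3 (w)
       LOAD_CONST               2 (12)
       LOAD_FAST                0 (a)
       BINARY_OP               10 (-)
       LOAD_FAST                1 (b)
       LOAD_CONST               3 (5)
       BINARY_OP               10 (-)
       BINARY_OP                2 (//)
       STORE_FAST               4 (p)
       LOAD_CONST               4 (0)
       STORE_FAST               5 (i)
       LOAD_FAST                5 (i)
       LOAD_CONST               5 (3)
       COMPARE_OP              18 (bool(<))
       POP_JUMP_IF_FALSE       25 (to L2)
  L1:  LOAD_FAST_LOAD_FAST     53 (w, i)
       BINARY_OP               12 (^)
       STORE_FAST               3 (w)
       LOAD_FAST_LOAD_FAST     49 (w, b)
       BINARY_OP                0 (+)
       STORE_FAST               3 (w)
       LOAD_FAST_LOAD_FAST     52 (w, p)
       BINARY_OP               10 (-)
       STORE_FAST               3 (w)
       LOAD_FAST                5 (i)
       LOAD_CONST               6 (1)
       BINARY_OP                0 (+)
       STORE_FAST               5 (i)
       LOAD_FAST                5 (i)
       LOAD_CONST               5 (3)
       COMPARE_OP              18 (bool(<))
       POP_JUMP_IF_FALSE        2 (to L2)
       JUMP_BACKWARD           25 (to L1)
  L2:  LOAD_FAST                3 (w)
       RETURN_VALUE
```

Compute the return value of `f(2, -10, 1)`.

-22

LOAD_FAST a → push 2
LOAD_CONST → push 6
BINARY_OP ^ → 2 ^ 6 = 4
STORE_FAST w → w=4
LOAD_CONST → push 12
LOAD_FAST a → push 2
BINARY_OP - → 12 - 2 = 10
LOAD_FAST b → push -10
LOAD_CONST → push 5
BINARY_OP - → -10 - 5 = -15
BINARY_OP // → 10 // -15 = -1
STORE_FAST p → p=-1
LOAD_CONST → push 0
STORE_FAST i → i=0
LOAD_FAST i → push 0
LOAD_CONST → push 3
COMPARE_OP bool(<) → 0 vs 3 = True
POP_JUMP_IF_FALSE → pop True; no jump
LOAD_FAST_LOAD_FAST w,i → push 4,0
BINARY_OP ^ → 4 ^ 0 = 4
STORE_FAST w → w=4
LOAD_FAST_LOAD_FAST w,b → push 4,-10
BINARY_OP + → 4 + -10 = -6
STORE_FAST w → w=-6
LOAD_FAST_LOAD_FAST w,p → push -6,-1
BINARY_OP - → -6 - -1 = -5
STORE_FAST w → w=-5
LOAD_FAST i → push 0
LOAD_CONST → push 1
BINARY_OP + → 0 + 1 = 1
STORE_FAST i → i=1
LOAD_FAST i → push 1
LOAD_CONST → push 3
COMPARE_OP bool(<) → 1 vs 3 = True
POP_JUMP_IF_FALSE → pop True; no jump
LOAD_FAST_LOAD_FAST w,i → push -5,1
BINARY_OP ^ → -5 ^ 1 = -6
STORE_FAST w → w=-6
LOAD_FAST_LOAD_FAST w,b → push -6,-10
BINARY_OP + → -6 + -10 = -16
STORE_FAST w → w=-16
LOAD_FAST_LOAD_FAST w,p → push -16,-1
BINARY_OP - → -16 - -1 = -15
STORE_FAST w → w=-15
LOAD_FAST i → push 1
LOAD_CONST → push 1
BINARY_OP + → 1 + 1 = 2
STORE_FAST i → i=2
LOAD_FAST i → push 2
LOAD_CONST → push 3
COMPARE_OP bool(<) → 2 vs 3 = True
POP_JUMP_IF_FALSE → pop True; no jump
LOAD_FAST_LOAD_FAST w,i → push -15,2
BINARY_OP ^ → -15 ^ 2 = -13
STORE_FAST w → w=-13
LOAD_FAST_LOAD_FAST w,b → push -13,-10
BINARY_OP + → -13 + -10 = -23
STORE_FAST w → w=-23
LOAD_FAST_LOAD_FAST w,p → push -23,-1
BINARY_OP - → -23 - -1 = -22
STORE_FAST w → w=-22
LOAD_FAST i → push 2
LOAD_CONST → push 1
BINARY_OP + → 2 + 1 = 3
STORE_FAST i → i=3
LOAD_FAST i → push 3
LOAD_CONST → push 3
COMPARE_OP bool(<) → 3 vs 3 = False
POP_JUMP_IF_FALSE → pop False; jump
LOAD_FAST w → push -22
RETURN_VALUE → return -22.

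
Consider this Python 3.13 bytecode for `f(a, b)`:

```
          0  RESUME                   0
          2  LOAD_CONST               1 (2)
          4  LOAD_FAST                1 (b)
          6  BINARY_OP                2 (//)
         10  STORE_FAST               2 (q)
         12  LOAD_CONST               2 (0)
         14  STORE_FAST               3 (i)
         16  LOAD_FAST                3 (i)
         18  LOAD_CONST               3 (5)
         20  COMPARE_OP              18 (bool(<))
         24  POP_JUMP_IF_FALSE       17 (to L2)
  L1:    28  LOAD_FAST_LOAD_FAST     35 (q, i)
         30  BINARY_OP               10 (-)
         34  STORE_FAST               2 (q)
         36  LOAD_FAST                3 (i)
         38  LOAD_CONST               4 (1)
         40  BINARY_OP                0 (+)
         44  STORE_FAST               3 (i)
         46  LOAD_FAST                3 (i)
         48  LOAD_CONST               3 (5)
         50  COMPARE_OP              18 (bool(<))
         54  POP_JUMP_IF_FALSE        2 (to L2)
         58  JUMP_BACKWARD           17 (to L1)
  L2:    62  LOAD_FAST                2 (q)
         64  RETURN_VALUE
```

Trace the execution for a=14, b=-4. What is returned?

LOAD_CONST → push 2
LOAD_FAST b → push -4
BINARY_OP // → 2 // -4 = -1
STORE_FAST q → q=-1
LOAD_CONST → push 0
STORE_FAST i → i=0
LOAD_FAST i → push 0
LOAD_CONST → push 5
COMPARE_OP bool(<) → 0 vs 5 = True
POP_JUMP_IF_FALSE → pop True; no jump
LOAD_FAST_LOAD_FAST q,i → push -1,0
BINARY_OP - → -1 - 0 = -1
STORE_FAST q → q=-1
LOAD_FAST i → push 0
LOAD_CONST → push 1
BINARY_OP + → 0 + 1 = 1
STORE_FAST i → i=1
LOAD_FAST i → push 1
LOAD_CONST → push 5
COMPARE_OP bool(<) → 1 vs 5 = True
POP_JUMP_IF_FALSE → pop True; no jump
LOAD_FAST_LOAD_FAST q,i → push -1,1
BINARY_OP - → -1 - 1 = -2
STORE_FAST q → q=-2
LOAD_FAST i → push 1
LOAD_CONST → push 1
BINARY_OP + → 1 + 1 = 2
STORE_FAST i → i=2
LOAD_FAST i → push 2
LOAD_CONST → push 5
COMPARE_OP bool(<) → 2 vs 5 = True
POP_JUMP_IF_FALSE → pop True; no jump
LOAD_FAST_LOAD_FAST q,i → push -2,2
BINARY_OP - → -2 - 2 = -4
STORE_FAST q → q=-4
LOAD_FAST i → push 2
LOAD_CONST → push 1
BINARY_OP + → 2 + 1 = 3
STORE_FAST i → i=3
LOAD_FAST i → push 3
LOAD_CONST → push 5
COMPARE_OP bool(<) → 3 vs 5 = True
POP_JUMP_IF_FALSE → pop True; no jump
LOAD_FAST_LOAD_FAST q,i → push -4,3
BINARY_OP - → -4 - 3 = -7
STORE_FAST q → q=-7
LOAD_FAST i → push 3
LOAD_CONST → push 1
BINARY_OP + → 3 + 1 = 4
STORE_FAST i → i=4
LOAD_FAST i → push 4
LOAD_CONST → push 5
COMPARE_OP bool(<) → 4 vs 5 = True
POP_JUMP_IF_FALSE → pop True; no jump
LOAD_FAST_LOAD_FAST q,i → push -7,4
BINARY_OP - → -7 - 4 = -11
STORE_FAST q → q=-11
LOAD_FAST i → push 4
LOAD_CONST → push 1
BINARY_OP + → 4 + 1 = 5
STORE_FAST i → i=5
LOAD_FAST i → push 5
LOAD_CONST → push 5
COMPARE_OP bool(<) → 5 vs 5 = False
POP_JUMP_IF_FALSE → pop False; jump
LOAD_FAST q → push -11
RETURN_VALUE → return -11.

-11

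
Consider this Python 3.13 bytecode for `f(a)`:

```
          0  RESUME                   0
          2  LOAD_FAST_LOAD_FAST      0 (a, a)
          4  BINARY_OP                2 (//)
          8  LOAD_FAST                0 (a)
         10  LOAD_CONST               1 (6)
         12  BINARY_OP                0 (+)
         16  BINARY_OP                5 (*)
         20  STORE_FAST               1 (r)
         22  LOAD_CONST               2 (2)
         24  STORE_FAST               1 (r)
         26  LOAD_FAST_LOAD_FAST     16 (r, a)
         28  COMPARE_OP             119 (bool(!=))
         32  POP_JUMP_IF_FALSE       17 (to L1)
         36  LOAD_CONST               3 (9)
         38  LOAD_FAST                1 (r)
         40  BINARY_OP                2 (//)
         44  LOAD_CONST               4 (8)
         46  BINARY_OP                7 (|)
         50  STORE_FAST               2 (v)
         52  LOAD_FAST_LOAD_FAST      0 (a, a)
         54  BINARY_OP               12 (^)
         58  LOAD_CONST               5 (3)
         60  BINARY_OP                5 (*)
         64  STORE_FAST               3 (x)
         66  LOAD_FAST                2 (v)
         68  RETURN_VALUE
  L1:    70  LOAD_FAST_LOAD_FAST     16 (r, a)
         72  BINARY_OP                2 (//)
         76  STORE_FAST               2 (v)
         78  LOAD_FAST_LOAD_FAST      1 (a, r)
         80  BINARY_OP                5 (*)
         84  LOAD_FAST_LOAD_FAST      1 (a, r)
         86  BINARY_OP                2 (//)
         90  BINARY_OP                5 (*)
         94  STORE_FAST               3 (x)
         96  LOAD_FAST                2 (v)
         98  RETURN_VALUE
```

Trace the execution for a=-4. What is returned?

12

LOAD_FAST_LOAD_FAST a,a → push -4,-4. Stack: [-4, -4]
BINARY_OP // → -4 // -4 = 1. Stack: [1]
LOAD_FAST a → push -4. Stack: [1, -4]
LOAD_CONST → push 6. Stack: [1, -4, 6]
BINARY_OP + → -4 + 6 = 2. Stack: [1, 2]
BINARY_OP * → 1 * 2 = 2. Stack: [2]
STORE_FAST r → r=2. Stack: []
LOAD_CONST → push 2. Stack: [2]
STORE_FAST r → r=2. Stack: []
LOAD_FAST_LOAD_FAST r,a → push 2,-4. Stack: [2, -4]
COMPARE_OP bool(!=) → 2 vs -4 = True. Stack: [True]
POP_JUMP_IF_FALSE → pop True; no jump. Stack: []
LOAD_CONST → push 9. Stack: [9]
LOAD_FAST r → push 2. Stack: [9, 2]
BINARY_OP // → 9 // 2 = 4. Stack: [4]
LOAD_CONST → push 8. Stack: [4, 8]
BINARY_OP | → 4 | 8 = 12. Stack: [12]
STORE_FAST v → v=12. Stack: []
LOAD_FAST_LOAD_FAST a,a → push -4,-4. Stack: [-4, -4]
BINARY_OP ^ → -4 ^ -4 = 0. Stack: [0]
LOAD_CONST → push 3. Stack: [0, 3]
BINARY_OP * → 0 * 3 = 0. Stack: [0]
STORE_FAST x → x=0. Stack: []
LOAD_FAST v → push 12. Stack: [12]
RETURN_VALUE → return 12.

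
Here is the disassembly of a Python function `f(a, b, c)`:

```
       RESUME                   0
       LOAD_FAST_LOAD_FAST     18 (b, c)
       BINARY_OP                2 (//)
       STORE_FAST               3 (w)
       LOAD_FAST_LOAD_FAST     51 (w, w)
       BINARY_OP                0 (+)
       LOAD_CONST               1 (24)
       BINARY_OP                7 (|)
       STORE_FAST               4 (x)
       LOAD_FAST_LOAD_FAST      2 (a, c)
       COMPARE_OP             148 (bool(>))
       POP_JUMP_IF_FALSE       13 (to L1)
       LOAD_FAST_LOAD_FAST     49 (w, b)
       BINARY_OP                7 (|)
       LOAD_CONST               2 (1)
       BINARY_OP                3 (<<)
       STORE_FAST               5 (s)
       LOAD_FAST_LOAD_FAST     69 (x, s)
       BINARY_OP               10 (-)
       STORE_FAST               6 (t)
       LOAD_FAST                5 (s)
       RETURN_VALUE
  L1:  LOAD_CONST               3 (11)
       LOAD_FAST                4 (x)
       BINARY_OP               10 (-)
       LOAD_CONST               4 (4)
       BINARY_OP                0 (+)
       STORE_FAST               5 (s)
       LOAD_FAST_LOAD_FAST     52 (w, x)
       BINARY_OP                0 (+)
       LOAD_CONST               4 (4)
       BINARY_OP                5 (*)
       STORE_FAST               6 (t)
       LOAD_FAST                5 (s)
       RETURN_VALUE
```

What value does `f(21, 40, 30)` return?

-11

LOAD_FAST_LOAD_FAST b,c → push 40,30. Stack: [40, 30]
BINARY_OP // → 40 // 30 = 1. Stack: [1]
STORE_FAST w → w=1. Stack: []
LOAD_FAST_LOAD_FAST w,w → push 1,1. Stack: [1, 1]
BINARY_OP + → 1 + 1 = 2. Stack: [2]
LOAD_CONST → push 24. Stack: [2, 24]
BINARY_OP | → 2 | 24 = 26. Stack: [26]
STORE_FAST x → x=26. Stack: []
LOAD_FAST_LOAD_FAST a,c → push 21,30. Stack: [21, 30]
COMPARE_OP bool(>) → 21 vs 30 = False. Stack: [False]
POP_JUMP_IF_FALSE → pop False; jump. Stack: []
LOAD_CONST → push 11. Stack: [11]
LOAD_FAST x → push 26. Stack: [11, 26]
BINARY_OP - → 11 - 26 = -15. Stack: [-15]
LOAD_CONST → push 4. Stack: [-15, 4]
BINARY_OP + → -15 + 4 = -11. Stack: [-11]
STORE_FAST s → s=-11. Stack: []
LOAD_FAST_LOAD_FAST w,x → push 1,26. Stack: [1, 26]
BINARY_OP + → 1 + 26 = 27. Stack: [27]
LOAD_CONST → push 4. Stack: [27, 4]
BINARY_OP * → 27 * 4 = 108. Stack: [108]
STORE_FAST t → t=108. Stack: []
LOAD_FAST s → push -11. Stack: [-11]
RETURN_VALUE → return -11.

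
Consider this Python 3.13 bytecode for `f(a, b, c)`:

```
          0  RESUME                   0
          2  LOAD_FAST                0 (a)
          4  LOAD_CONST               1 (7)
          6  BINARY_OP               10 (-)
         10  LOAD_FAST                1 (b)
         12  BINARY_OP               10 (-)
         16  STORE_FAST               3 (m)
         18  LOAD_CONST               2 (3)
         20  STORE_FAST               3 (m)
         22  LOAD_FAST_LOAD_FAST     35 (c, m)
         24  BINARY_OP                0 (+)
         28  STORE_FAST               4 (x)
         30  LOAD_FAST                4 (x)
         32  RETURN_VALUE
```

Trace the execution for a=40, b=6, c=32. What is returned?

35

LOAD_FAST a → push 40. Stack: [40]
LOAD_CONST → push 7. Stack: [40, 7]
BINARY_OP - → 40 - 7 = 33. Stack: [33]
LOAD_FAST b → push 6. Stack: [33, 6]
BINARY_OP - → 33 - 6 = 27. Stack: [27]
STORE_FAST m → m=27. Stack: []
LOAD_CONST → push 3. Stack: [3]
STORE_FAST m → m=3. Stack: []
LOAD_FAST_LOAD_FAST c,m → push 32,3. Stack: [32, 3]
BINARY_OP + → 32 + 3 = 35. Stack: [35]
STORE_FAST x → x=35. Stack: []
LOAD_FAST x → push 35. Stack: [35]
RETURN_VALUE → return 35.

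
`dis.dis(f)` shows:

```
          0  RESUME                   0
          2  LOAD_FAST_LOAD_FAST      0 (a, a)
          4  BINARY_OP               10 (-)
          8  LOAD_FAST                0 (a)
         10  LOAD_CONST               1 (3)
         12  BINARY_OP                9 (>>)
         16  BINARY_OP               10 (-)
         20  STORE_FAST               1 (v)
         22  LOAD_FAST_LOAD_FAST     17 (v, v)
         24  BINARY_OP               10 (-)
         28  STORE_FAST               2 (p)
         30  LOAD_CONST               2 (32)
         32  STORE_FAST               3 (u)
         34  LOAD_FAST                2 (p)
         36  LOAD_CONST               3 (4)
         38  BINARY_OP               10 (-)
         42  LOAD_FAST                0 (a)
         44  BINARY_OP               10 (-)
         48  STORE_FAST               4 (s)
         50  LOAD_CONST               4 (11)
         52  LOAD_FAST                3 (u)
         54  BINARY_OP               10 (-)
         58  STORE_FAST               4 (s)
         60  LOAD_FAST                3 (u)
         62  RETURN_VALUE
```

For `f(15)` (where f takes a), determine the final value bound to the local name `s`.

-21

LOAD_FAST_LOAD_FAST a,a → push 15,15. Stack: [15, 15]
BINARY_OP - → 15 - 15 = 0. Stack: [0]
LOAD_FAST a → push 15. Stack: [0, 15]
LOAD_CONST → push 3. Stack: [0, 15, 3]
BINARY_OP >> → 15 >> 3 = 1. Stack: [0, 1]
BINARY_OP - → 0 - 1 = -1. Stack: [-1]
STORE_FAST v → v=-1. Stack: []
LOAD_FAST_LOAD_FAST v,v → push -1,-1. Stack: [-1, -1]
BINARY_OP - → -1 - -1 = 0. Stack: [0]
STORE_FAST p → p=0. Stack: []
LOAD_CONST → push 32. Stack: [32]
STORE_FAST u → u=32. Stack: []
LOAD_FAST p → push 0. Stack: [0]
LOAD_CONST → push 4. Stack: [0, 4]
BINARY_OP - → 0 - 4 = -4. Stack: [-4]
LOAD_FAST a → push 15. Stack: [-4, 15]
BINARY_OP - → -4 - 15 = -19. Stack: [-19]
STORE_FAST s → s=-19. Stack: []
LOAD_CONST → push 11. Stack: [11]
LOAD_FAST u → push 32. Stack: [11, 32]
BINARY_OP - → 11 - 32 = -21. Stack: [-21]
STORE_FAST s → s=-21. Stack: []
LOAD_FAST u → push 32. Stack: [32]
RETURN_VALUE → return 32.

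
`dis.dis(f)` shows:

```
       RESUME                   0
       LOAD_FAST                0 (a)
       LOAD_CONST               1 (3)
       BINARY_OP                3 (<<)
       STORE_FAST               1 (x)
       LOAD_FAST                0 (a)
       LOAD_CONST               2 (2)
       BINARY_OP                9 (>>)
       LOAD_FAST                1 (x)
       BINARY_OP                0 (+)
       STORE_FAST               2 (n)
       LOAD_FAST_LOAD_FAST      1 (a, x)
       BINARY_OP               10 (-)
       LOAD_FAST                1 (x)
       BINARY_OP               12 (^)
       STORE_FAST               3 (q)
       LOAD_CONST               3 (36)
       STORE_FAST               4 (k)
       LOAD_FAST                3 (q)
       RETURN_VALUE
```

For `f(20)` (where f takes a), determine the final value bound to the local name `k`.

LOAD_FAST a → push 20. Stack: [20]
LOAD_CONST → push 3. Stack: [20, 3]
BINARY_OP << → 20 << 3 = 160. Stack: [160]
STORE_FAST x → x=160. Stack: []
LOAD_FAST a → push 20. Stack: [20]
LOAD_CONST → push 2. Stack: [20, 2]
BINARY_OP >> → 20 >> 2 = 5. Stack: [5]
LOAD_FAST x → push 160. Stack: [5, 160]
BINARY_OP + → 5 + 160 = 165. Stack: [165]
STORE_FAST n → n=165. Stack: []
LOAD_FAST_LOAD_FAST a,x → push 20,160. Stack: [20, 160]
BINARY_OP - → 20 - 160 = -140. Stack: [-140]
LOAD_FAST x → push 160. Stack: [-140, 160]
BINARY_OP ^ → -140 ^ 160 = -44. Stack: [-44]
STORE_FAST q → q=-44. Stack: []
LOAD_CONST → push 36. Stack: [36]
STORE_FAST k → k=36. Stack: []
LOAD_FAST q → push -44. Stack: [-44]
RETURN_VALUE → return -44.

36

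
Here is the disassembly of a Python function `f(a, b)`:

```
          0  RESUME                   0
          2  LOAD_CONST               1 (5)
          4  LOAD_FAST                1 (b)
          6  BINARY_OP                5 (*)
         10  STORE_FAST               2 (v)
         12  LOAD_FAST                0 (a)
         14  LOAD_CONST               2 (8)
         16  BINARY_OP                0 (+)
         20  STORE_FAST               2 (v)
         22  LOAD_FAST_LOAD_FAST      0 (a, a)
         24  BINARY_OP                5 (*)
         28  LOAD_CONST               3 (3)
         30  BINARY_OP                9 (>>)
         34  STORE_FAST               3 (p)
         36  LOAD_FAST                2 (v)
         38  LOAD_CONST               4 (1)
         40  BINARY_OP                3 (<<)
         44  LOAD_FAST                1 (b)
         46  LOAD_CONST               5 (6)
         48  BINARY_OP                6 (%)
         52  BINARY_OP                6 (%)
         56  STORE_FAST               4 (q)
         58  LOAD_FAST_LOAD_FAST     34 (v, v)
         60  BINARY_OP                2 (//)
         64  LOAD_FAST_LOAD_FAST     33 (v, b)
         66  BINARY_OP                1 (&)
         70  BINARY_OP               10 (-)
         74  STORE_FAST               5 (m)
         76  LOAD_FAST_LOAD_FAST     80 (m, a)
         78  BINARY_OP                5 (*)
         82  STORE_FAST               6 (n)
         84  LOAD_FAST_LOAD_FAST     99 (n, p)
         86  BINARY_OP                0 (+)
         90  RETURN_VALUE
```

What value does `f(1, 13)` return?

-8

LOAD_CONST → push 5. Stack: [5]
LOAD_FAST b → push 13. Stack: [5, 13]
BINARY_OP * → 5 * 13 = 65. Stack: [65]
STORE_FAST v → v=65. Stack: []
LOAD_FAST a → push 1. Stack: [1]
LOAD_CONST → push 8. Stack: [1, 8]
BINARY_OP + → 1 + 8 = 9. Stack: [9]
STORE_FAST v → v=9. Stack: []
LOAD_FAST_LOAD_FAST a,a → push 1,1. Stack: [1, 1]
BINARY_OP * → 1 * 1 = 1. Stack: [1]
LOAD_CONST → push 3. Stack: [1, 3]
BINARY_OP >> → 1 >> 3 = 0. Stack: [0]
STORE_FAST p → p=0. Stack: []
LOAD_FAST v → push 9. Stack: [9]
LOAD_CONST → push 1. Stack: [9, 1]
BINARY_OP << → 9 << 1 = 18. Stack: [18]
LOAD_FAST b → push 13. Stack: [18, 13]
LOAD_CONST → push 6. Stack: [18, 13, 6]
BINARY_OP % → 13 % 6 = 1. Stack: [18, 1]
BINARY_OP % → 18 % 1 = 0. Stack: [0]
STORE_FAST q → q=0. Stack: []
LOAD_FAST_LOAD_FAST v,v → push 9,9. Stack: [9, 9]
BINARY_OP // → 9 // 9 = 1. Stack: [1]
LOAD_FAST_LOAD_FAST v,b → push 9,13. Stack: [1, 9, 13]
BINARY_OP & → 9 & 13 = 9. Stack: [1, 9]
BINARY_OP - → 1 - 9 = -8. Stack: [-8]
STORE_FAST m → m=-8. Stack: []
LOAD_FAST_LOAD_FAST m,a → push -8,1. Stack: [-8, 1]
BINARY_OP * → -8 * 1 = -8. Stack: [-8]
STORE_FAST n → n=-8. Stack: []
LOAD_FAST_LOAD_FAST n,p → push -8,0. Stack: [-8, 0]
BINARY_OP + → -8 + 0 = -8. Stack: [-8]
RETURN_VALUE → return -8.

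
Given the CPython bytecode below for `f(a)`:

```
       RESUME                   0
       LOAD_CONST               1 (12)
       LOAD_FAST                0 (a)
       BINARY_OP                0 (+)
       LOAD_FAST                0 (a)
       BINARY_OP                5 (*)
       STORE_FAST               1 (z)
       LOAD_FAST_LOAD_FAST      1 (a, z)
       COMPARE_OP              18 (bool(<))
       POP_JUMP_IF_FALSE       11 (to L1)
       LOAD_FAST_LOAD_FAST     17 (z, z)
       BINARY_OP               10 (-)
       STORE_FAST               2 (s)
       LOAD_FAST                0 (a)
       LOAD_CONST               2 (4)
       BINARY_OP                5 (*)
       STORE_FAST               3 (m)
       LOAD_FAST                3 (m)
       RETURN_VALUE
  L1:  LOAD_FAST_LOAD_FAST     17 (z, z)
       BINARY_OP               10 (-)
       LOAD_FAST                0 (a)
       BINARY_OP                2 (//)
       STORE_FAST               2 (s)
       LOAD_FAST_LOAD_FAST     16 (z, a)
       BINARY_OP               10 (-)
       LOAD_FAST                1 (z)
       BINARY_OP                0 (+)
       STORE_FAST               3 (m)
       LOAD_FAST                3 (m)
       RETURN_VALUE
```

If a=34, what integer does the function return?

136

LOAD_CONST → push 12. Stack: [12]
LOAD_FAST a → push 34. Stack: [12, 34]
BINARY_OP + → 12 + 34 = 46. Stack: [46]
LOAD_FAST a → push 34. Stack: [46, 34]
BINARY_OP * → 46 * 34 = 1564. Stack: [1564]
STORE_FAST z → z=1564. Stack: []
LOAD_FAST_LOAD_FAST a,z → push 34,1564. Stack: [34, 1564]
COMPARE_OP bool(<) → 34 vs 1564 = True. Stack: [True]
POP_JUMP_IF_FALSE → pop True; no jump. Stack: []
LOAD_FAST_LOAD_FAST z,z → push 1564,1564. Stack: [1564, 1564]
BINARY_OP - → 1564 - 1564 = 0. Stack: [0]
STORE_FAST s → s=0. Stack: []
LOAD_FAST a → push 34. Stack: [34]
LOAD_CONST → push 4. Stack: [34, 4]
BINARY_OP * → 34 * 4 = 136. Stack: [136]
STORE_FAST m → m=136. Stack: []
LOAD_FAST m → push 136. Stack: [136]
RETURN_VALUE → return 136.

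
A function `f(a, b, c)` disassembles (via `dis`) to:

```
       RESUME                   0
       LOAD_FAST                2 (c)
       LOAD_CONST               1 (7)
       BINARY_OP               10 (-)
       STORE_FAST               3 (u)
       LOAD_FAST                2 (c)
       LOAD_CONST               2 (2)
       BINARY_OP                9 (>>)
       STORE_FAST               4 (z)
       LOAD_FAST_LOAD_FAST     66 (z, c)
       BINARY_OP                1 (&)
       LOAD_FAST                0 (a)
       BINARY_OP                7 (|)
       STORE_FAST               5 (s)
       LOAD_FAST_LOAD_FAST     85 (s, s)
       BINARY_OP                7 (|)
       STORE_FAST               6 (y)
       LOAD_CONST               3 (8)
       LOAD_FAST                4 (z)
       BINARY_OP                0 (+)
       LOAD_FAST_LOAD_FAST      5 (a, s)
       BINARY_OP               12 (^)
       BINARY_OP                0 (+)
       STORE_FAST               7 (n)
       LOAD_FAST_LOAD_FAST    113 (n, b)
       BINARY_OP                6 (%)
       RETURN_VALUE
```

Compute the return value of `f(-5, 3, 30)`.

1

LOAD_FAST c → push 30. Stack: [30]
LOAD_CONST → push 7. Stack: [30, 7]
BINARY_OP - → 30 - 7 = 23. Stack: [23]
STORE_FAST u → u=23. Stack: []
LOAD_FAST c → push 30. Stack: [30]
LOAD_CONST → push 2. Stack: [30, 2]
BINARY_OP >> → 30 >> 2 = 7. Stack: [7]
STORE_FAST z → z=7. Stack: []
LOAD_FAST_LOAD_FAST z,c → push 7,30. Stack: [7, 30]
BINARY_OP & → 7 & 30 = 6. Stack: [6]
LOAD_FAST a → push -5. Stack: [6, -5]
BINARY_OP | → 6 | -5 = -1. Stack: [-1]
STORE_FAST s → s=-1. Stack: []
LOAD_FAST_LOAD_FAST s,s → push -1,-1. Stack: [-1, -1]
BINARY_OP | → -1 | -1 = -1. Stack: [-1]
STORE_FAST y → y=-1. Stack: []
LOAD_CONST → push 8. Stack: [8]
LOAD_FAST z → push 7. Stack: [8, 7]
BINARY_OP + → 8 + 7 = 15. Stack: [15]
LOAD_FAST_LOAD_FAST a,s → push -5,-1. Stack: [15, -5, -1]
BINARY_OP ^ → -5 ^ -1 = 4. Stack: [15, 4]
BINARY_OP + → 15 + 4 = 19. Stack: [19]
STORE_FAST n → n=19. Stack: []
LOAD_FAST_LOAD_FAST n,b → push 19,3. Stack: [19, 3]
BINARY_OP % → 19 % 3 = 1. Stack: [1]
RETURN_VALUE → return 1.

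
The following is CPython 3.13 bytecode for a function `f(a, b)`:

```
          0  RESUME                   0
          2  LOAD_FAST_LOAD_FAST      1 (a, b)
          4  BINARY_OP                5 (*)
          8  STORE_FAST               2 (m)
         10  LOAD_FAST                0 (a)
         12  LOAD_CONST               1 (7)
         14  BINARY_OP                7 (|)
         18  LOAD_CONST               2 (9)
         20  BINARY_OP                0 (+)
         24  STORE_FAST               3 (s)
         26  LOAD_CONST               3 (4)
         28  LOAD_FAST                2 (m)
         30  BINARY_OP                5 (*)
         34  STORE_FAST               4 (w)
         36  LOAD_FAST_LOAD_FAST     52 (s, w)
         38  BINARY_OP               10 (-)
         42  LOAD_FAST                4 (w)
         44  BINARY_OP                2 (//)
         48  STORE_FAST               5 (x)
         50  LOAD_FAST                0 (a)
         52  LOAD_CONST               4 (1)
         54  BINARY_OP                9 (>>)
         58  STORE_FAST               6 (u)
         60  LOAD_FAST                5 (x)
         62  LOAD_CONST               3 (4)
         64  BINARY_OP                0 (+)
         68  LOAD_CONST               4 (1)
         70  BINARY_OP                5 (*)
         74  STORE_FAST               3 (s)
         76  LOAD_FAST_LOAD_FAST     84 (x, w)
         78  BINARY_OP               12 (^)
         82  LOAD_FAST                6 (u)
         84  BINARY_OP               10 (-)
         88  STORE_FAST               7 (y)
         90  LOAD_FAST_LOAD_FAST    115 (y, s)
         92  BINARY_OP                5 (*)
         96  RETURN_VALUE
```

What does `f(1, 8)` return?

-99

LOAD_FAST_LOAD_FAST a,b → push 1,8. Stack: [1, 8]
BINARY_OP * → 1 * 8 = 8. Stack: [8]
STORE_FAST m → m=8. Stack: []
LOAD_FAST a → push 1. Stack: [1]
LOAD_CONST → push 7. Stack: [1, 7]
BINARY_OP | → 1 | 7 = 7. Stack: [7]
LOAD_CONST → push 9. Stack: [7, 9]
BINARY_OP + → 7 + 9 = 16. Stack: [16]
STORE_FAST s → s=16. Stack: []
LOAD_CONST → push 4. Stack: [4]
LOAD_FAST m → push 8. Stack: [4, 8]
BINARY_OP * → 4 * 8 = 32. Stack: [32]
STORE_FAST w → w=32. Stack: []
LOAD_FAST_LOAD_FAST s,w → push 16,32. Stack: [16, 32]
BINARY_OP - → 16 - 32 = -16. Stack: [-16]
LOAD_FAST w → push 32. Stack: [-16, 32]
BINARY_OP // → -16 // 32 = -1. Stack: [-1]
STORE_FAST x → x=-1. Stack: []
LOAD_FAST a → push 1. Stack: [1]
LOAD_CONST → push 1. Stack: [1, 1]
BINARY_OP >> → 1 >> 1 = 0. Stack: [0]
STORE_FAST u → u=0. Stack: []
LOAD_FAST x → push -1. Stack: [-1]
LOAD_CONST → push 4. Stack: [-1, 4]
BINARY_OP + → -1 + 4 = 3. Stack: [3]
LOAD_CONST → push 1. Stack: [3, 1]
BINARY_OP * → 3 * 1 = 3. Stack: [3]
STORE_FAST s → s=3. Stack: []
LOAD_FAST_LOAD_FAST x,w → push -1,32. Stack: [-1, 32]
BINARY_OP ^ → -1 ^ 32 = -33. Stack: [-33]
LOAD_FAST u → push 0. Stack: [-33, 0]
BINARY_OP - → -33 - 0 = -33. Stack: [-33]
STORE_FAST y → y=-33. Stack: []
LOAD_FAST_LOAD_FAST y,s → push -33,3. Stack: [-33, 3]
BINARY_OP * → -33 * 3 = -99. Stack: [-99]
RETURN_VALUE → return -99.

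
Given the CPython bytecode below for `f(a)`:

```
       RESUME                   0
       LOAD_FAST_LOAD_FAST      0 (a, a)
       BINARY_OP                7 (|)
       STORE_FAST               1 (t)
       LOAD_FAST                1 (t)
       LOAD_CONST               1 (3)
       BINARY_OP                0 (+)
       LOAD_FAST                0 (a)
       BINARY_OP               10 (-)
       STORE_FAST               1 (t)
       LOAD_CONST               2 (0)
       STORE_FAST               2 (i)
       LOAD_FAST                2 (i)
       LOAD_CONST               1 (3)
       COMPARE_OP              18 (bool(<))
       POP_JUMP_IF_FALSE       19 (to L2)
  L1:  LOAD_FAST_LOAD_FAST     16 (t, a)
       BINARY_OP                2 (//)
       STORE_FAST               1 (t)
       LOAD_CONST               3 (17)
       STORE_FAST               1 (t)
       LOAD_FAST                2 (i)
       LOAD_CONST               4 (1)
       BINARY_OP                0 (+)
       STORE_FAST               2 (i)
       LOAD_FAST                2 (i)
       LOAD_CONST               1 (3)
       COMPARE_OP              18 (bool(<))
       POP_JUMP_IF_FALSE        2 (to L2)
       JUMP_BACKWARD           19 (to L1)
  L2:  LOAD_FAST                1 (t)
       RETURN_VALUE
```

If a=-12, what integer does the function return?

17

LOAD_FAST_LOAD_FAST a,a → push -12,-12. Stack: [-12, -12]
BINARY_OP | → -12 | -12 = -12. Stack: [-12]
STORE_FAST t → t=-12. Stack: []
LOAD_FAST t → push -12. Stack: [-12]
LOAD_CONST → push 3. Stack: [-12, 3]
BINARY_OP + → -12 + 3 = -9. Stack: [-9]
LOAD_FAST a → push -12. Stack: [-9, -12]
BINARY_OP - → -9 - -12 = 3. Stack: [3]
STORE_FAST t → t=3. Stack: []
LOAD_CONST → push 0. Stack: [0]
STORE_FAST i → i=0. Stack: []
LOAD_FAST i → push 0. Stack: [0]
LOAD_CONST → push 3. Stack: [0, 3]
COMPARE_OP bool(<) → 0 vs 3 = True. Stack: [True]
POP_JUMP_IF_FALSE → pop True; no jump. Stack: []
LOAD_FAST_LOAD_FAST t,a → push 3,-12. Stack: [3, -12]
BINARY_OP // → 3 // -12 = -1. Stack: [-1]
STORE_FAST t → t=-1. Stack: []
LOAD_CONST → push 17. Stack: [17]
STORE_FAST t → t=17. Stack: []
LOAD_FAST i → push 0. Stack: [0]
LOAD_CONST → push 1. Stack: [0, 1]
BINARY_OP + → 0 + 1 = 1. Stack: [1]
STORE_FAST i → i=1. Stack: []
LOAD_FAST i → push 1. Stack: [1]
LOAD_CONST → push 3. Stack: [1, 3]
COMPARE_OP bool(<) → 1 vs 3 = True. Stack: [True]
POP_JUMP_IF_FALSE → pop True; no jump. Stack: []
LOAD_FAST_LOAD_FAST t,a → push 17,-12. Stack: [17, -12]
BINARY_OP // → 17 // -12 = -2. Stack: [-2]
STORE_FAST t → t=-2. Stack: []
LOAD_CONST → push 17. Stack: [17]
STORE_FAST t → t=17. Stack: []
LOAD_FAST i → push 1. Stack: [1]
LOAD_CONST → push 1. Stack: [1, 1]
BINARY_OP + → 1 + 1 = 2. Stack: [2]
STORE_FAST i → i=2. Stack: []
LOAD_FAST i → push 2. Stack: [2]
LOAD_CONST → push 3. Stack: [2, 3]
COMPARE_OP bool(<) → 2 vs 3 = True. Stack: [True]
POP_JUMP_IF_FALSE → pop True; no jump. Stack: []
LOAD_FAST_LOAD_FAST t,a → push 17,-12. Stack: [17, -12]
BINARY_OP // → 17 // -12 = -2. Stack: [-2]
STORE_FAST t → t=-2. Stack: []
LOAD_CONST → push 17. Stack: [17]
STORE_FAST t → t=17. Stack: []
LOAD_FAST i → push 2. Stack: [2]
LOAD_CONST → push 1. Stack: [2, 1]
BINARY_OP + → 2 + 1 = 3. Stack: [3]
STORE_FAST i → i=3. Stack: []
LOAD_FAST i → push 3. Stack: [3]
LOAD_CONST → push 3. Stack: [3, 3]
COMPARE_OP bool(<) → 3 vs 3 = False. Stack: [False]
POP_JUMP_IF_FALSE → pop False; jump. Stack: []
LOAD_FAST t → push 17. Stack: [17]
RETURN_VALUE → return 17.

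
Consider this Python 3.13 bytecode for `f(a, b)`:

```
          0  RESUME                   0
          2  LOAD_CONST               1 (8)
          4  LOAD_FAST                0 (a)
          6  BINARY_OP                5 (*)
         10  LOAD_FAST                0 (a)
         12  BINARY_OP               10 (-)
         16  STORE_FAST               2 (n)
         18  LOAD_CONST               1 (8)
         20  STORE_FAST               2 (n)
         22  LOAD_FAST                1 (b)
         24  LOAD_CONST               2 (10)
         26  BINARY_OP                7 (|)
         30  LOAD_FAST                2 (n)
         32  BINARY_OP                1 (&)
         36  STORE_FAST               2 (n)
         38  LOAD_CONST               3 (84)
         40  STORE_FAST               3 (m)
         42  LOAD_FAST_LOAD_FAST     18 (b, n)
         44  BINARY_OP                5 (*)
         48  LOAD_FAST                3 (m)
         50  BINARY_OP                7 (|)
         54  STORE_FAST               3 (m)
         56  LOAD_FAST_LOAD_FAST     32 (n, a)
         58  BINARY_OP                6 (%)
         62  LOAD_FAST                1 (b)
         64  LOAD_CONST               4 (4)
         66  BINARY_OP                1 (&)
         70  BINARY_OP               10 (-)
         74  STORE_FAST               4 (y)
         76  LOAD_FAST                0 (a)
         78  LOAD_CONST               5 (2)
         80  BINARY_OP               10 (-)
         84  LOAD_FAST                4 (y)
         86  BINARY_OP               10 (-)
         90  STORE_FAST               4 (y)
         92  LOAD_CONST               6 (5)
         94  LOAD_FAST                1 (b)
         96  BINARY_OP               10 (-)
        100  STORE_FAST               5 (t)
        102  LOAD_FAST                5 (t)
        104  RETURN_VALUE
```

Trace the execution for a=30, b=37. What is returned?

LOAD_CONST → push 8. Stack: [8]
LOAD_FAST a → push 30. Stack: [8, 30]
BINARY_OP * → 8 * 30 = 240. Stack: [240]
LOAD_FAST a → push 30. Stack: [240, 30]
BINARY_OP - → 240 - 30 = 210. Stack: [210]
STORE_FAST n → n=210. Stack: []
LOAD_CONST → push 8. Stack: [8]
STORE_FAST n → n=8. Stack: []
LOAD_FAST b → push 37. Stack: [37]
LOAD_CONST → push 10. Stack: [37, 10]
BINARY_OP | → 37 | 10 = 47. Stack: [47]
LOAD_FAST n → push 8. Stack: [47, 8]
BINARY_OP & → 47 & 8 = 8. Stack: [8]
STORE_FAST n → n=8. Stack: []
LOAD_CONST → push 84. Stack: [84]
STORE_FAST m → m=84. Stack: []
LOAD_FAST_LOAD_FAST b,n → push 37,8. Stack: [37, 8]
BINARY_OP * → 37 * 8 = 296. Stack: [296]
LOAD_FAST m → push 84. Stack: [296, 84]
BINARY_OP | → 296 | 84 = 380. Stack: [380]
STORE_FAST m → m=380. Stack: []
LOAD_FAST_LOAD_FAST n,a → push 8,30. Stack: [8, 30]
BINARY_OP % → 8 % 30 = 8. Stack: [8]
LOAD_FAST b → push 37. Stack: [8, 37]
LOAD_CONST → push 4. Stack: [8, 37, 4]
BINARY_OP & → 37 & 4 = 4. Stack: [8, 4]
BINARY_OP - → 8 - 4 = 4. Stack: [4]
STORE_FAST y → y=4. Stack: []
LOAD_FAST a → push 30. Stack: [30]
LOAD_CONST → push 2. Stack: [30, 2]
BINARY_OP - → 30 - 2 = 28. Stack: [28]
LOAD_FAST y → push 4. Stack: [28, 4]
BINARY_OP - → 28 - 4 = 24. Stack: [24]
STORE_FAST y → y=24. Stack: []
LOAD_CONST → push 5. Stack: [5]
LOAD_FAST b → push 37. Stack: [5, 37]
BINARY_OP - → 5 - 37 = -32. Stack: [-32]
STORE_FAST t → t=-32. Stack: []
LOAD_FAST t → push -32. Stack: [-32]
RETURN_VALUE → return -32.

-32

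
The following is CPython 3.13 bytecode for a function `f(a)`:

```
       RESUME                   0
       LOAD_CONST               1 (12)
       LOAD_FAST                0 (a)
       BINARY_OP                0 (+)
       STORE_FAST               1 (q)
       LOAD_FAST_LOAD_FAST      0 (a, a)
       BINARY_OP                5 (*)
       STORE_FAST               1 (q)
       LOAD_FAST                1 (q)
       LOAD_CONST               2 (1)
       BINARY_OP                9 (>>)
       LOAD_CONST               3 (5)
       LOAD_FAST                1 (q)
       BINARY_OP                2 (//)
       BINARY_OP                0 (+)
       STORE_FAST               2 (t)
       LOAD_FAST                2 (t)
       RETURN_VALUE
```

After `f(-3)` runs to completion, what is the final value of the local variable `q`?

LOAD_CONST → push 12. Stack: [12]
LOAD_FAST a → push -3. Stack: [12, -3]
BINARY_OP + → 12 + -3 = 9. Stack: [9]
STORE_FAST q → q=9. Stack: []
LOAD_FAST_LOAD_FAST a,a → push -3,-3. Stack: [-3, -3]
BINARY_OP * → -3 * -3 = 9. Stack: [9]
STORE_FAST q → q=9. Stack: []
LOAD_FAST q → push 9. Stack: [9]
LOAD_CONST → push 1. Stack: [9, 1]
BINARY_OP >> → 9 >> 1 = 4. Stack: [4]
LOAD_CONST → push 5. Stack: [4, 5]
LOAD_FAST q → push 9. Stack: [4, 5, 9]
BINARY_OP // → 5 // 9 = 0. Stack: [4, 0]
BINARY_OP + → 4 + 0 = 4. Stack: [4]
STORE_FAST t → t=4. Stack: []
LOAD_FAST t → push 4. Stack: [4]
RETURN_VALUE → return 4.

9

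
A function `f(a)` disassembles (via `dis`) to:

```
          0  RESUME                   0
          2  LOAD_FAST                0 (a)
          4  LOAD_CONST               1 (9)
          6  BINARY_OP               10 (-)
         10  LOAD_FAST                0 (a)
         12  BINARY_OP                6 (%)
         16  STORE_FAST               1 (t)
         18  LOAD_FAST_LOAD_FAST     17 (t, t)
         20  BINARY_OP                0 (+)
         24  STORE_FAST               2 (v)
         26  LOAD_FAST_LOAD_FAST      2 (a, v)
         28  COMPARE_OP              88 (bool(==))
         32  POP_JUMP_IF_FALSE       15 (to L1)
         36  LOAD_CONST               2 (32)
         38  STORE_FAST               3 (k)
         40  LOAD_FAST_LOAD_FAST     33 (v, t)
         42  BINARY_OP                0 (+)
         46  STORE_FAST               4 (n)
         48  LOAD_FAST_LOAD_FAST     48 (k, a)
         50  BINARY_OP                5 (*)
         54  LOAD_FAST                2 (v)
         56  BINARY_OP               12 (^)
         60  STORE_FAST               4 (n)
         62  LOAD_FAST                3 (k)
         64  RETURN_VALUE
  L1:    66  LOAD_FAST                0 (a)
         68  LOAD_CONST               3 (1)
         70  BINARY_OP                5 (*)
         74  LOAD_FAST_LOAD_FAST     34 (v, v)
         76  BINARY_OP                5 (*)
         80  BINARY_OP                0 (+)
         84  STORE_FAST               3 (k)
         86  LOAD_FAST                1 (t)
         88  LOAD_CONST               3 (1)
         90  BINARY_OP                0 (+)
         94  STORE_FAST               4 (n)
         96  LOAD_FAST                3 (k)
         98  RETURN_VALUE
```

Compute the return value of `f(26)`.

LOAD_FAST a → push 26. Stack: [26]
LOAD_CONST → push 9. Stack: [26, 9]
BINARY_OP - → 26 - 9 = 17. Stack: [17]
LOAD_FAST a → push 26. Stack: [17, 26]
BINARY_OP % → 17 % 26 = 17. Stack: [17]
STORE_FAST t → t=17. Stack: []
LOAD_FAST_LOAD_FAST t,t → push 17,17. Stack: [17, 17]
BINARY_OP + → 17 + 17 = 34. Stack: [34]
STORE_FAST v → v=34. Stack: []
LOAD_FAST_LOAD_FAST a,v → push 26,34. Stack: [26, 34]
COMPARE_OP bool(==) → 26 vs 34 = False. Stack: [False]
POP_JUMP_IF_FALSE → pop False; jump. Stack: []
LOAD_FAST a → push 26. Stack: [26]
LOAD_CONST → push 1. Stack: [26, 1]
BINARY_OP * → 26 * 1 = 26. Stack: [26]
LOAD_FAST_LOAD_FAST v,v → push 34,34. Stack: [26, 34, 34]
BINARY_OP * → 34 * 34 = 1156. Stack: [26, 1156]
BINARY_OP + → 26 + 1156 = 1182. Stack: [1182]
STORE_FAST k → k=1182. Stack: []
LOAD_FAST t → push 17. Stack: [17]
LOAD_CONST → push 1. Stack: [17, 1]
BINARY_OP + → 17 + 1 = 18. Stack: [18]
STORE_FAST n → n=18. Stack: []
LOAD_FAST k → push 1182. Stack: [1182]
RETURN_VALUE → return 1182.

1182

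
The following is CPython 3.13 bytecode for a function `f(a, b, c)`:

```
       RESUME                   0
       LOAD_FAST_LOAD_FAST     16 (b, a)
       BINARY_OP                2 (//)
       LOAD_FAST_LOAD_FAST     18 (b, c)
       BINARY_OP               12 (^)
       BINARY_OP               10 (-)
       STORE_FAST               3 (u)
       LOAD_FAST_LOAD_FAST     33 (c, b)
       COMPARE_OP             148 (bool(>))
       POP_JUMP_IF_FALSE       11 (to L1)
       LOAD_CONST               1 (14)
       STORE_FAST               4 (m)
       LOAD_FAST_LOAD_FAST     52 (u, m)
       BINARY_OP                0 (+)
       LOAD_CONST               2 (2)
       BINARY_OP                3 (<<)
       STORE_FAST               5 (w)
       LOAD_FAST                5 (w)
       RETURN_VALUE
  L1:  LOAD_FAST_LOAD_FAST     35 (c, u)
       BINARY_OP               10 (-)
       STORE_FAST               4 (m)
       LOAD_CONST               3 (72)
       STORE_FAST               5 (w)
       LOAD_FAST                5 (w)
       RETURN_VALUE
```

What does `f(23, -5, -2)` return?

32

LOAD_FAST_LOAD_FAST b,a → push -5,23. Stack: [-5, 23]
BINARY_OP // → -5 // 23 = -1. Stack: [-1]
LOAD_FAST_LOAD_FAST b,c → push -5,-2. Stack: [-1, -5, -2]
BINARY_OP ^ → -5 ^ -2 = 5. Stack: [-1, 5]
BINARY_OP - → -1 - 5 = -6. Stack: [-6]
STORE_FAST u → u=-6. Stack: []
LOAD_FAST_LOAD_FAST c,b → push -2,-5. Stack: [-2, -5]
COMPARE_OP bool(>) → -2 vs -5 = True. Stack: [True]
POP_JUMP_IF_FALSE → pop True; no jump. Stack: []
LOAD_CONST → push 14. Stack: [14]
STORE_FAST m → m=14. Stack: []
LOAD_FAST_LOAD_FAST u,m → push -6,14. Stack: [-6, 14]
BINARY_OP + → -6 + 14 = 8. Stack: [8]
LOAD_CONST → push 2. Stack: [8, 2]
BINARY_OP << → 8 << 2 = 32. Stack: [32]
STORE_FAST w → w=32. Stack: []
LOAD_FAST w → push 32. Stack: [32]
RETURN_VALUE → return 32.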